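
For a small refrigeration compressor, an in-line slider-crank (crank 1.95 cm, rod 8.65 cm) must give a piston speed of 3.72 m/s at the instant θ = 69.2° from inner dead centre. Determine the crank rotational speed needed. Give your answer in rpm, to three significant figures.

For an in-line slider-crank, |v_piston| = rω|sinθ|·[1 + r cosθ/√(L² − r² sin²θ)].
With r = 0.0195 m, L = 0.0865 m, θ = 69.2°: the bracketed kinematic factor |dx/dθ| = 0.019722 m.
ω = v/|dx/dθ| = 3.72/0.019722 = 188.62 rad/s.
N = 60ω/(2π) = 1801.2 rpm.

1800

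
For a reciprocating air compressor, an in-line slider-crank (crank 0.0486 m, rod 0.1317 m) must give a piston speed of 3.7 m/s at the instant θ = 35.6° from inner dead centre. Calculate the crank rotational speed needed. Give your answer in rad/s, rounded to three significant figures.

100

For an in-line slider-crank, |v_piston| = rω|sinθ|·[1 + r cosθ/√(L² − r² sin²θ)].
With r = 0.0486 m, L = 0.1317 m, θ = 35.6°: the bracketed kinematic factor |dx/dθ| = 0.036983 m.
ω = v/|dx/dθ| = 3.7/0.036983 = 100.05 rad/s.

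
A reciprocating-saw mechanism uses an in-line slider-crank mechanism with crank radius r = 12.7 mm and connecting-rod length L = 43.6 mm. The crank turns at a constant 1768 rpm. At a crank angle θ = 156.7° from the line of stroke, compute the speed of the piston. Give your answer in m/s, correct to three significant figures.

ω = 2π·1768/60 = 185.1 rad/s
For an in-line slider-crank, x = r cosθ + √(L² − r² sin²θ), so v = −rω sinθ·[1 + r cosθ/√(L² − r² sin²θ)].
With r = 0.0127 m, L = 0.0436 m, θ = 156.7°: √(L² − r² sin²θ) = 0.04331 m.
v = −0.0127·185.1·0.39555·[1 + 0.0127·-0.91845/0.04331] = -0.67957 m/s.
|v| = 0.67957 m/s.

0.680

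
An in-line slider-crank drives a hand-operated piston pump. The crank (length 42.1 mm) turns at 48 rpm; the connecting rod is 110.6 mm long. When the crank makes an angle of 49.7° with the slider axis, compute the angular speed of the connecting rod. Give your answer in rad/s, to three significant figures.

ω = 5.027 rad/s (converted from 48 rpm).
The rod makes angle φ with the slider axis where L sinφ = r sinθ; differentiating, L cosφ·φ̇ = r ω cosθ.
L cosφ = √(L² − r² sin²θ) = 0.10584 m.
|ω_rod| = r ω |cosθ| / √(L² − r² sin²θ) = 0.0421·5.027·0.64679/0.10584 = 1.2932 rad/s.

1.29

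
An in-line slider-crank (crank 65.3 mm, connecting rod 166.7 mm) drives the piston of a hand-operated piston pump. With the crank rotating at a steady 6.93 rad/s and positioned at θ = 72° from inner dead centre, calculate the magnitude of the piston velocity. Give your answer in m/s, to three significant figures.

0.487

ω = 6.93 rad/s
For an in-line slider-crank, x = r cosθ + √(L² − r² sin²θ), so v = −rω sinθ·[1 + r cosθ/√(L² − r² sin²θ)].
With r = 0.0653 m, L = 0.1667 m, θ = 72°: √(L² − r² sin²θ) = 0.1547 m.
v = −0.0653·6.93·0.95106·[1 + 0.0653·0.30902/0.1547] = -0.48652 m/s.
|v| = 0.48652 m/s.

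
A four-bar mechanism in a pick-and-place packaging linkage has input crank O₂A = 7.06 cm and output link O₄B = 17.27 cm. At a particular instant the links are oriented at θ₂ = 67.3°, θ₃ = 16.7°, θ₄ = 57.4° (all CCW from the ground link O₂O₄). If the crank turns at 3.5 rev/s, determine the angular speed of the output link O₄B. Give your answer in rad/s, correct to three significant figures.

10.7

ω₂ = 21.99 rad/s (from 3.5 rev/s).
Differentiating the loop-closure r₂e^{iθ₂}+r₃e^{iθ₃}=r₁+r₄e^{iθ₄} gives r₂ω₂e^{iθ₂}+r₃ω₃e^{iθ₃}=r₄ω₄e^{iθ₄}.
Eliminating the other unknown: ω₄ = r₂ω₂ sin(θ₂−θ₃) / [r₄ sin(θ₄−θ₃)].
Numerator sine = +0.77273; denominator sine = +0.65210.
Result = 0.0706·21.99·(+0.77273) / (0.1727·(+0.65210)) = +10.653 rad/s; magnitude 10.653 rad/s.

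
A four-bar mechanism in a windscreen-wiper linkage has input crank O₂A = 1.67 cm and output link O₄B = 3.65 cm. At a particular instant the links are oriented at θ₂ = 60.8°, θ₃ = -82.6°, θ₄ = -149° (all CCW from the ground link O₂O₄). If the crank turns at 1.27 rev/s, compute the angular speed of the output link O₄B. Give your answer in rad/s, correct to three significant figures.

2.38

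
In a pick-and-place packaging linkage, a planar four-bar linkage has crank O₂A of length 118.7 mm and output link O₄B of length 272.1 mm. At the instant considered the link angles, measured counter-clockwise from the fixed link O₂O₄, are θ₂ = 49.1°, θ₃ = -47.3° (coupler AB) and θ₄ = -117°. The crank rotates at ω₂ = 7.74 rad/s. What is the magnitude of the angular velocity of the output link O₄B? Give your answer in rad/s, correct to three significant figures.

ω₂ = 7.74 rad/s
Differentiating the loop-closure r₂e^{iθ₂}+r₃e^{iθ₃}=r₁+r₄e^{iθ₄} gives r₂ω₂e^{iθ₂}+r₃ω₃e^{iθ₃}=r₄ω₄e^{iθ₄}.
Eliminating the other unknown: ω₄ = r₂ω₂ sin(θ₂−θ₃) / [r₄ sin(θ₄−θ₃)].
Numerator sine = +0.99377; denominator sine = -0.93789.
Result = 0.1187·7.74·(+0.99377) / (0.2721·(-0.93789)) = -3.5776 rad/s; magnitude 3.5776 rad/s.

3.58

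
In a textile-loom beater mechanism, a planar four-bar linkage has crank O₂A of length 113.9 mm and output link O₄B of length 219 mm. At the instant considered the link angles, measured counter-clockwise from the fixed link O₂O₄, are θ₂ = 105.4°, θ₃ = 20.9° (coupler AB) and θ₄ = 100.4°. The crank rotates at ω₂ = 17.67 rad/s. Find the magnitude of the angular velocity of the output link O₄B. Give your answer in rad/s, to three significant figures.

9.30

ω₂ = 17.67 rad/s
Differentiating the loop-closure r₂e^{iθ₂}+r₃e^{iθ₃}=r₁+r₄e^{iθ₄} gives r₂ω₂e^{iθ₂}+r₃ω₃e^{iθ₃}=r₄ω₄e^{iθ₄}.
Eliminating the other unknown: ω₄ = r₂ω₂ sin(θ₂−θ₃) / [r₄ sin(θ₄−θ₃)].
Numerator sine = +0.99540; denominator sine = +0.98325.
Result = 0.1139·17.67·(+0.99540) / (0.219·(+0.98325)) = +9.3035 rad/s; magnitude 9.3035 rad/s.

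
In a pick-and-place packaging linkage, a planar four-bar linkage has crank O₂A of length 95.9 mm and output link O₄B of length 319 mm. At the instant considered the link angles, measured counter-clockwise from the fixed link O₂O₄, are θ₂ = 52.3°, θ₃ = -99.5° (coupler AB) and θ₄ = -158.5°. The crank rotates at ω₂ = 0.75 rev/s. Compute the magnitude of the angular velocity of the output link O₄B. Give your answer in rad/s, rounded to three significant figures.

ω₂ = 4.712 rad/s (from 0.75 rev/s).
Differentiating the loop-closure r₂e^{iθ₂}+r₃e^{iθ₃}=r₁+r₄e^{iθ₄} gives r₂ω₂e^{iθ₂}+r₃ω₃e^{iθ₃}=r₄ω₄e^{iθ₄}.
Eliminating the other unknown: ω₄ = r₂ω₂ sin(θ₂−θ₃) / [r₄ sin(θ₄−θ₃)].
Numerator sine = +0.47255; denominator sine = -0.85717.
Result = 0.0959·4.712·(+0.47255) / (0.319·(-0.85717)) = -0.781 rad/s; magnitude 0.781 rad/s.

0.781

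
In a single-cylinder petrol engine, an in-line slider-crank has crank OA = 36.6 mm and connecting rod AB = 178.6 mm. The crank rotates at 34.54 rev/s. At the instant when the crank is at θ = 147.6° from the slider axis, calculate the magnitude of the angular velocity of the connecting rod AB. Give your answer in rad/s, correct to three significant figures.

37.8

ω = 217 rad/s (converted from 34.54 rev/s).
The rod makes angle φ with the slider axis where L sinφ = r sinθ; differentiating, L cosφ·φ̇ = r ω cosθ.
L cosφ = √(L² − r² sin²θ) = 0.17752 m.
|ω_rod| = r ω |cosθ| / √(L² − r² sin²θ) = 0.0366·217·0.84433/0.17752 = 37.779 rad/s.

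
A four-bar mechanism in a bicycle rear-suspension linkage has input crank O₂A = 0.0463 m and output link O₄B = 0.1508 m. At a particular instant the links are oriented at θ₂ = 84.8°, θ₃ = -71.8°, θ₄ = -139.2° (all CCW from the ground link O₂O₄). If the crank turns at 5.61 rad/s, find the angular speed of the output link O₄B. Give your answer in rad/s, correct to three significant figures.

0.741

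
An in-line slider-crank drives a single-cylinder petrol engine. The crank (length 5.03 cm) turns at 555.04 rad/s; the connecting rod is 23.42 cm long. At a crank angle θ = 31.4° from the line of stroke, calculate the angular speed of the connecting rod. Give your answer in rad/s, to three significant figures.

ω = 555 rad/s
The rod makes angle φ with the slider axis where L sinφ = r sinθ; differentiating, L cosφ·φ̇ = r ω cosθ.
L cosφ = √(L² − r² sin²θ) = 0.23273 m.
|ω_rod| = r ω |cosθ| / √(L² − r² sin²θ) = 0.0503·555·0.85355/0.23273 = 102.39 rad/s.

102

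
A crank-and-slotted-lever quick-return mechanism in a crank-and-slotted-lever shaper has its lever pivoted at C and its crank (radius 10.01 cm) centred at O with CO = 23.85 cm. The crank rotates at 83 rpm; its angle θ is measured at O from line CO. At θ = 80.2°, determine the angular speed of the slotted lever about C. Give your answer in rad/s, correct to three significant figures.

1.63

ω = 8.692 rad/s (from 83 rpm).
Crank pin A relative to C: A = (d + r cosθ, r sinθ); lever angle φ = atan2(r sinθ, d + r cosθ).
Differentiating tanφ: φ̇ = rω(d cosθ + r)/(d² + r² + 2dr cosθ).
d² + r² + 2dr cosθ = |CA|² = 0.0750294 m²;  d cosθ + r = +0.14069 m.
|ω_lever| = |0.1001·8.692·+0.14069| / 0.0750294 = 1.6315 rad/s.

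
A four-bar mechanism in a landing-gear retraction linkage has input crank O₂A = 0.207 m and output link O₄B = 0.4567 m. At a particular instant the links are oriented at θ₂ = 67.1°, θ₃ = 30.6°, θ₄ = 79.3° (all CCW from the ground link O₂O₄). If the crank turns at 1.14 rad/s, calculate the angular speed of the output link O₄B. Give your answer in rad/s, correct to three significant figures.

ω₂ = 1.14 rad/s
Differentiating the loop-closure r₂e^{iθ₂}+r₃e^{iθ₃}=r₁+r₄e^{iθ₄} gives r₂ω₂e^{iθ₂}+r₃ω₃e^{iθ₃}=r₄ω₄e^{iθ₄}.
Eliminating the other unknown: ω₄ = r₂ω₂ sin(θ₂−θ₃) / [r₄ sin(θ₄−θ₃)].
Numerator sine = +0.59482; denominator sine = +0.75126.
Result = 0.207·1.14·(+0.59482) / (0.4567·(+0.75126)) = +0.40911 rad/s; magnitude 0.40911 rad/s.

0.409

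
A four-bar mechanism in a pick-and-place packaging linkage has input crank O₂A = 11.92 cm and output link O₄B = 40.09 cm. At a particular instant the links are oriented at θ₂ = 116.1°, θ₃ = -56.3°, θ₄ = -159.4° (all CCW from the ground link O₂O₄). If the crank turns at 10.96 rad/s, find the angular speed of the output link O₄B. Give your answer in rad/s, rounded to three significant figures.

ω₂ = 10.96 rad/s
Differentiating the loop-closure r₂e^{iθ₂}+r₃e^{iθ₃}=r₁+r₄e^{iθ₄} gives r₂ω₂e^{iθ₂}+r₃ω₃e^{iθ₃}=r₄ω₄e^{iθ₄}.
Eliminating the other unknown: ω₄ = r₂ω₂ sin(θ₂−θ₃) / [r₄ sin(θ₄−θ₃)].
Numerator sine = +0.13226; denominator sine = -0.97398.
Result = 0.1192·10.96·(+0.13226) / (0.4009·(-0.97398)) = -0.44251 rad/s; magnitude 0.44251 rad/s.

0.443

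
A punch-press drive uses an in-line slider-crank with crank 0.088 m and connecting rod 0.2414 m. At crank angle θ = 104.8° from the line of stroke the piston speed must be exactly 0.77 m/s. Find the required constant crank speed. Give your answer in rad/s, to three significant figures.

10.1

For an in-line slider-crank, |v_piston| = rω|sinθ|·[1 + r cosθ/√(L² − r² sin²θ)].
With r = 0.088 m, L = 0.2414 m, θ = 104.8°: the bracketed kinematic factor |dx/dθ| = 0.076615 m.
ω = v/|dx/dθ| = 0.77/0.076615 = 10.05 rad/s.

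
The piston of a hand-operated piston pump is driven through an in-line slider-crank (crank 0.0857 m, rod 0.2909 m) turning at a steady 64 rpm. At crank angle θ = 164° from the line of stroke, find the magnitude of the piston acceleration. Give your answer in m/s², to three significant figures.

ω = 2π·64/60 = 6.702 rad/s
x(θ) = r cosθ + √(L² − r² sin²θ); with ω constant, a = ω²·d²x/dθ².
d²x/dθ² = −r cosθ − r²(cos2θ)/√u − r⁴ sin²2θ/(4u^{3/2}),  u = L² − r² sin²θ = 0.0840648 m².
Substituting r = 0.0857 m, L = 0.2909 m, θ = 164°: d²x/dθ² = +0.060743 m.
a = ω²·d²x/dθ² = (6.702)²·(+0.060743) = +2.7284 m/s²;  |a| = 2.7284 m/s².

2.73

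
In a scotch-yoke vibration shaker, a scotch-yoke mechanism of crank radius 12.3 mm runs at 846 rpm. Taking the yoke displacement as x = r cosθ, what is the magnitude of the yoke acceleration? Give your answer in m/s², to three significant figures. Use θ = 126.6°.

57.6

ω = 88.59 rad/s (from 846 rpm).
x = r cosθ ⇒ ẍ = −rω² cosθ (ω constant).
|a| = rω²|cosθ| = 0.0123·(88.59)²·|cos 126.6°| = 57.559 m/s².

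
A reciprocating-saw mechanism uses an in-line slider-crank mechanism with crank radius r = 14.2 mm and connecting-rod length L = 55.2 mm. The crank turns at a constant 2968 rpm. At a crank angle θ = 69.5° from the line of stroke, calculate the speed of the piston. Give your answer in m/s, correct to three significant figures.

4.52

ω = 2π·2968/60 = 310.8 rad/s
For an in-line slider-crank, x = r cosθ + √(L² − r² sin²θ), so v = −rω sinθ·[1 + r cosθ/√(L² − r² sin²θ)].
With r = 0.0142 m, L = 0.0552 m, θ = 69.5°: √(L² − r² sin²θ) = 0.053574 m.
v = −0.0142·310.8·0.93667·[1 + 0.0142·0.35021/0.053574] = -4.5177 m/s.
|v| = 4.5177 m/s.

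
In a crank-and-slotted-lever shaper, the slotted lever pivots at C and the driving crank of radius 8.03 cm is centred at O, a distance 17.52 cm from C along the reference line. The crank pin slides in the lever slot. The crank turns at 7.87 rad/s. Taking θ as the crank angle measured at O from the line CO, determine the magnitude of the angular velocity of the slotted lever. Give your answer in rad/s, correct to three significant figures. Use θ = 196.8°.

ω = 7.87 rad/s
Crank pin A relative to C: A = (d + r cosθ, r sinθ); lever angle φ = atan2(r sinθ, d + r cosθ).
Differentiating tanφ: φ̇ = rω(d cosθ + r)/(d² + r² + 2dr cosθ).
d² + r² + 2dr cosθ = |CA|² = 0.0102069 m²;  d cosθ + r = -0.087422 m.
|ω_lever| = |0.0803·7.87·-0.087422| / 0.0102069 = 5.4128 rad/s.

5.41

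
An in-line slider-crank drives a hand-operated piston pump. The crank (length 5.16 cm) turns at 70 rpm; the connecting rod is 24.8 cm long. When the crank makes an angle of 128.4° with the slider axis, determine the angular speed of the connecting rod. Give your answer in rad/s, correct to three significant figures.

ω = 7.33 rad/s (converted from 70 rpm).
The rod makes angle φ with the slider axis where L sinφ = r sinθ; differentiating, L cosφ·φ̇ = r ω cosθ.
L cosφ = √(L² − r² sin²θ) = 0.24468 m.
|ω_rod| = r ω |cosθ| / √(L² − r² sin²θ) = 0.0516·7.33·0.62115/0.24468 = 0.96022 rad/s.

0.960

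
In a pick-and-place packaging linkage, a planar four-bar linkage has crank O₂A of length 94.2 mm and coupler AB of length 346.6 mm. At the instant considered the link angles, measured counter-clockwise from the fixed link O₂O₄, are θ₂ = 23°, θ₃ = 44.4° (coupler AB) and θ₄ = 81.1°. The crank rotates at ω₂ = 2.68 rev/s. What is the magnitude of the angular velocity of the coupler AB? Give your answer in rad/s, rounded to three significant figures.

6.50

ω₂ = 16.84 rad/s (from 2.68 rev/s).
Differentiating the loop-closure r₂e^{iθ₂}+r₃e^{iθ₃}=r₁+r₄e^{iθ₄} gives r₂ω₂e^{iθ₂}+r₃ω₃e^{iθ₃}=r₄ω₄e^{iθ₄}.
Eliminating the other unknown: ω₃ = r₂ω₂ sin(θ₄−θ₂) / [r₃ sin(θ₃−θ₄)].
Numerator sine = +0.84897; denominator sine = -0.59763.
Result = 0.0942·16.84·(+0.84897) / (0.3466·(-0.59763)) = -6.5013 rad/s; magnitude 6.5013 rad/s.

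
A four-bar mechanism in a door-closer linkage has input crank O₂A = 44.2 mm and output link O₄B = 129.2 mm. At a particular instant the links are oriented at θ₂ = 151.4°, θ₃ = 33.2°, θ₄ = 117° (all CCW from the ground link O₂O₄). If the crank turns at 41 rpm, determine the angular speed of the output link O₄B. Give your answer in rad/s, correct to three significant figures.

ω₂ = 4.294 rad/s (from 41 rpm).
Differentiating the loop-closure r₂e^{iθ₂}+r₃e^{iθ₃}=r₁+r₄e^{iθ₄} gives r₂ω₂e^{iθ₂}+r₃ω₃e^{iθ₃}=r₄ω₄e^{iθ₄}.
Eliminating the other unknown: ω₄ = r₂ω₂ sin(θ₂−θ₃) / [r₄ sin(θ₄−θ₃)].
Numerator sine = +0.88130; denominator sine = +0.99415.
Result = 0.0442·4.294·(+0.88130) / (0.1292·(+0.99415)) = +1.3021 rad/s; magnitude 1.3021 rad/s.

1.30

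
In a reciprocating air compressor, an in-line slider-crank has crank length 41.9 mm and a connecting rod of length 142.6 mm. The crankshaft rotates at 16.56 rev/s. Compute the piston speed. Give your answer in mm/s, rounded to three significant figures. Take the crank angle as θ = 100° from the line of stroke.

4060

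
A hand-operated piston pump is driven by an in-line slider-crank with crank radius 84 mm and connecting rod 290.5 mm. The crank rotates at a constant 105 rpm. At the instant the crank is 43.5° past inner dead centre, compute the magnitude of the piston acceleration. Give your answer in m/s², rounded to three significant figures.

ω = 2π·105/60 = 11 rad/s
x(θ) = r cosθ + √(L² − r² sin²θ); with ω constant, a = ω²·d²x/dθ².
d²x/dθ² = −r cosθ − r²(cos2θ)/√u − r⁴ sin²2θ/(4u^{3/2}),  u = L² − r² sin²θ = 0.0810469 m².
Substituting r = 0.084 m, L = 0.2905 m, θ = 43.5°: d²x/dθ² = -0.062767 m.
a = ω²·d²x/dθ² = (11)²·(-0.062767) = -7.5886 m/s²;  |a| = 7.5886 m/s².

7.59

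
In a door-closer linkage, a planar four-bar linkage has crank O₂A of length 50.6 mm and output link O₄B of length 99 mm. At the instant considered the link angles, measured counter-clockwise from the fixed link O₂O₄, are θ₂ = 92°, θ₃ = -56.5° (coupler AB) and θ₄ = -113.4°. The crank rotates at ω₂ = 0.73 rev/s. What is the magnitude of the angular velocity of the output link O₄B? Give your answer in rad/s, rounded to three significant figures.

ω₂ = 4.587 rad/s (from 0.73 rev/s).
Differentiating the loop-closure r₂e^{iθ₂}+r₃e^{iθ₃}=r₁+r₄e^{iθ₄} gives r₂ω₂e^{iθ₂}+r₃ω₃e^{iθ₃}=r₄ω₄e^{iθ₄}.
Eliminating the other unknown: ω₄ = r₂ω₂ sin(θ₂−θ₃) / [r₄ sin(θ₄−θ₃)].
Numerator sine = +0.52250; denominator sine = -0.83772.
Result = 0.0506·4.587·(+0.52250) / (0.099·(-0.83772)) = -1.4622 rad/s; magnitude 1.4622 rad/s.

1.46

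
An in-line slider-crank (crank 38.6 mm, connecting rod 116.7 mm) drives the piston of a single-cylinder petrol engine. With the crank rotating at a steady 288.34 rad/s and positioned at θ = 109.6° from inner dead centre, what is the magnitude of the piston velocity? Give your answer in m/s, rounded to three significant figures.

9.26

ω = 288.3 rad/s
For an in-line slider-crank, x = r cosθ + √(L² − r² sin²θ), so v = −rω sinθ·[1 + r cosθ/√(L² − r² sin²θ)].
With r = 0.0386 m, L = 0.1167 m, θ = 109.6°: √(L² − r² sin²θ) = 0.11089 m.
v = −0.0386·288.3·0.94206·[1 + 0.0386·-0.33545/0.11089] = -9.2607 m/s.
|v| = 9.2607 m/s.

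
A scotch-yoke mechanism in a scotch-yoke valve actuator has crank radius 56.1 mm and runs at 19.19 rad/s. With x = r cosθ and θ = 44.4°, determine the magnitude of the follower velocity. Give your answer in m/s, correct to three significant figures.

0.753

ω = 19.19 rad/s
x = r cosθ ⇒ ẋ = −rω sinθ.
|v| = rω|sinθ| = 0.0561·19.19·|sin 44.4°| = 0.75323 m/s.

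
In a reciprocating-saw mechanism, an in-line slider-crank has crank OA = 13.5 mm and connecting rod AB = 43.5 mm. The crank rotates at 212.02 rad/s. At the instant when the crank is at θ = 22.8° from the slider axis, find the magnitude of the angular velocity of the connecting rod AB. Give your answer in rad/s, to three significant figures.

61.1

ω = 212 rad/s
The rod makes angle φ with the slider axis where L sinφ = r sinθ; differentiating, L cosφ·φ̇ = r ω cosθ.
L cosφ = √(L² − r² sin²θ) = 0.043184 m.
|ω_rod| = r ω |cosθ| / √(L² − r² sin²θ) = 0.0135·212·0.92186/0.043184 = 61.101 rad/s.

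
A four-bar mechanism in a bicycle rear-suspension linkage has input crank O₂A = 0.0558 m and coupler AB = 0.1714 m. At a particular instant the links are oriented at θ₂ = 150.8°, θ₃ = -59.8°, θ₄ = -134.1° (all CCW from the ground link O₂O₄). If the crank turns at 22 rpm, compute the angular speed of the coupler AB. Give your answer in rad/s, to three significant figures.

ω₂ = 2.304 rad/s (from 22 rpm).
Differentiating the loop-closure r₂e^{iθ₂}+r₃e^{iθ₃}=r₁+r₄e^{iθ₄} gives r₂ω₂e^{iθ₂}+r₃ω₃e^{iθ₃}=r₄ω₄e^{iθ₄}.
Eliminating the other unknown: ω₃ = r₂ω₂ sin(θ₄−θ₂) / [r₃ sin(θ₃−θ₄)].
Numerator sine = +0.96638; denominator sine = +0.96269.
Result = 0.0558·2.304·(+0.96638) / (0.1714·(+0.96269)) = +0.75289 rad/s; magnitude 0.75289 rad/s.

0.753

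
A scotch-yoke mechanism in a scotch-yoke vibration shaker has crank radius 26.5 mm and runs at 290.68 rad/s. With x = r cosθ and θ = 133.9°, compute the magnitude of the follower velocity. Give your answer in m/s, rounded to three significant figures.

5.55

ω = 290.7 rad/s
x = r cosθ ⇒ ẋ = −rω sinθ.
|v| = rω|sinθ| = 0.0265·290.7·|sin 133.9°| = 5.5504 m/s.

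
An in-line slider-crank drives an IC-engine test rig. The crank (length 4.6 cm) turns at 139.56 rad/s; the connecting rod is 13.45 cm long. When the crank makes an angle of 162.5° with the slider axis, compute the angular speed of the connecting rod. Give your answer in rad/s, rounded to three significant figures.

45.8

ω = 139.6 rad/s
The rod makes angle φ with the slider axis where L sinφ = r sinθ; differentiating, L cosφ·φ̇ = r ω cosθ.
L cosφ = √(L² − r² sin²θ) = 0.13379 m.
|ω_rod| = r ω |cosθ| / √(L² − r² sin²θ) = 0.046·139.6·0.95372/0.13379 = 45.764 rad/s.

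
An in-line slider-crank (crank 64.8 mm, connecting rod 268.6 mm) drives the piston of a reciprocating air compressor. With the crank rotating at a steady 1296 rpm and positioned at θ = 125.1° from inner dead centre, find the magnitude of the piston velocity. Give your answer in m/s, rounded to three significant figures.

ω = 2π·1296/60 = 135.7 rad/s
For an in-line slider-crank, x = r cosθ + √(L² − r² sin²θ), so v = −rω sinθ·[1 + r cosθ/√(L² − r² sin²θ)].
With r = 0.0648 m, L = 0.2686 m, θ = 125.1°: √(L² − r² sin²θ) = 0.26332 m.
v = −0.0648·135.7·0.81815·[1 + 0.0648·-0.57501/0.26332] = -6.177 m/s.
|v| = 6.177 m/s.

6.18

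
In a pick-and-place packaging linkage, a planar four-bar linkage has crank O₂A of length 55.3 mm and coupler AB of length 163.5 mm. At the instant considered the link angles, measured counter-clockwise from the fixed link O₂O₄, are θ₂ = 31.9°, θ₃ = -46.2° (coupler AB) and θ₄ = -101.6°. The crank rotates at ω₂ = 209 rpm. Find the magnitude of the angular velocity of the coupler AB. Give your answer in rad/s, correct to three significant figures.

ω₂ = 21.89 rad/s (from 209 rpm).
Differentiating the loop-closure r₂e^{iθ₂}+r₃e^{iθ₃}=r₁+r₄e^{iθ₄} gives r₂ω₂e^{iθ₂}+r₃ω₃e^{iθ₃}=r₄ω₄e^{iθ₄}.
Eliminating the other unknown: ω₃ = r₂ω₂ sin(θ₄−θ₂) / [r₃ sin(θ₃−θ₄)].
Numerator sine = -0.72537; denominator sine = +0.82314.
Result = 0.0553·21.89·(-0.72537) / (0.1635·(+0.82314)) = -6.5234 rad/s; magnitude 6.5234 rad/s.

6.52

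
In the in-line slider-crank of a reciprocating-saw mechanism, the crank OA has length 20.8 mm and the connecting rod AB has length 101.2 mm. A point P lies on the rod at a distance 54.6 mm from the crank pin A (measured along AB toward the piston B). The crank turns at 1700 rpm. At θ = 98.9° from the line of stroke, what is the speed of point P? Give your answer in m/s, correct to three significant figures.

ω = 178 rad/s.  Crank-pin speed |V_A| = rω = 3.7029 m/s, perpendicular to OA.
Rod angle: sinφ = −(r/L) sinθ ⇒ φ = -11.716°; ω_rod = −rω cosθ/√(L²−r²sin²θ) = +5.7813 rad/s.
V_P = V_A + ω_rod × AP, with AP = 0.0546 m along the rod.
Components: V_Px = −rω sinθ − a·ω_rod·sinφ = -3.5942 m/s;  V_Py = rω cosθ + a·ω_rod·cosφ = -0.26379 m/s.
|V_P| = √(V_Px² + V_Py²) = 3.6039 m/s.

3.60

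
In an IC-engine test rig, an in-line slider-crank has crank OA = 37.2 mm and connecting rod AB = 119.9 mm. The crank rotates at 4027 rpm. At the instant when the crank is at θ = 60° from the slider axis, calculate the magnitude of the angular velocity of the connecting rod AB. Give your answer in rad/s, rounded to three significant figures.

67.9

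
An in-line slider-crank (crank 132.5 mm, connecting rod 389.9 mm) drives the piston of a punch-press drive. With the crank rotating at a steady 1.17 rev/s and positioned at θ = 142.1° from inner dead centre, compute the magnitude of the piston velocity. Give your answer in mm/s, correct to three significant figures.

434

ω = 2π·1.17 = 7.351 rad/s
For an in-line slider-crank, x = r cosθ + √(L² − r² sin²θ), so v = −rω sinθ·[1 + r cosθ/√(L² − r² sin²θ)].
With r = 0.1325 m, L = 0.3899 m, θ = 142.1°: √(L² − r² sin²θ) = 0.38131 m.
v = −0.1325·7.351·0.61429·[1 + 0.1325·-0.78908/0.38131] = -0.43428 m/s.
|v| = 0.43428 m/s = 434.28 mm/s.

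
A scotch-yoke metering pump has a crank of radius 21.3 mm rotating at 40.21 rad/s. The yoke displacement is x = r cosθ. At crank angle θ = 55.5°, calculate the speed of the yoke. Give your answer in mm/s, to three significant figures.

ω = 40.21 rad/s
x = r cosθ ⇒ ẋ = −rω sinθ.
|v| = rω|sinθ| = 0.0213·40.21·|sin 55.5°| = 0.70584 m/s = 705.84 mm/s.

706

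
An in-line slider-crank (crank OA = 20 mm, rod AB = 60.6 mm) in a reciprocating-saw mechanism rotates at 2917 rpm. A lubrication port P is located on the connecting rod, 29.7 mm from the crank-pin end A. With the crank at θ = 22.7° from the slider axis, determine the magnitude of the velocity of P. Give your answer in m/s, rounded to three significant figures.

3.95

ω = 305.5 rad/s.  Crank-pin speed |V_A| = rω = 6.1094 m/s, perpendicular to OA.
Rod angle: sinφ = −(r/L) sinθ ⇒ φ = -7.317°; ω_rod = −rω cosθ/√(L²−r²sin²θ) = -93.769 rad/s.
V_P = V_A + ω_rod × AP, with AP = 0.0297 m along the rod.
Components: V_Px = −rω sinθ − a·ω_rod·sinφ = -2.7123 m/s;  V_Py = rω cosθ + a·ω_rod·cosφ = +2.8739 m/s.
|V_P| = √(V_Px² + V_Py²) = 3.9517 m/s.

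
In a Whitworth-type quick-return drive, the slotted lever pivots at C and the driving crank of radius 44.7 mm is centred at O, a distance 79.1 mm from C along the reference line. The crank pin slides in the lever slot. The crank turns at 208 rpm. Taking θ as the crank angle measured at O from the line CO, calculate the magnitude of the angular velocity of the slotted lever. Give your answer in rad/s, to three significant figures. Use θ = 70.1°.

6.54

ω = 21.78 rad/s (from 208 rpm).
Crank pin A relative to C: A = (d + r cosθ, r sinθ); lever angle φ = atan2(r sinθ, d + r cosθ).
Differentiating tanφ: φ̇ = rω(d cosθ + r)/(d² + r² + 2dr cosθ).
d² + r² + 2dr cosθ = |CA|² = 0.0106619 m²;  d cosθ + r = +0.071624 m.
|ω_lever| = |0.0447·21.78·+0.071624| / 0.0106619 = 6.5407 rad/s.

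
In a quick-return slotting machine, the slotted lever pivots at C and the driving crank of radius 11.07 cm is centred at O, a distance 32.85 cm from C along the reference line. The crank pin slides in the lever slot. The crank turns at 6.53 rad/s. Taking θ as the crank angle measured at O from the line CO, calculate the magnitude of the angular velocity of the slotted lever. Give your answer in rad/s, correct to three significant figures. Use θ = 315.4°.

1.45

ω = 6.53 rad/s
Crank pin A relative to C: A = (d + r cosθ, r sinθ); lever angle φ = atan2(r sinθ, d + r cosθ).
Differentiating tanφ: φ̇ = rω(d cosθ + r)/(d² + r² + 2dr cosθ).
d² + r² + 2dr cosθ = |CA|² = 0.171952 m²;  d cosθ + r = +0.3446 m.
|ω_lever| = |0.1107·6.53·+0.3446| / 0.171952 = 1.4487 rad/s.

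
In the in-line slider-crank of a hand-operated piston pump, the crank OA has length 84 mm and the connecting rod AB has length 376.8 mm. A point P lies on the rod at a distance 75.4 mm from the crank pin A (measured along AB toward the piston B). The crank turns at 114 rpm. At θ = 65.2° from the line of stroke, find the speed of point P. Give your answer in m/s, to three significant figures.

ω = 11.94 rad/s.  Crank-pin speed |V_A| = rω = 1.0028 m/s, perpendicular to OA.
Rod angle: sinφ = −(r/L) sinθ ⇒ φ = -11.676°; ω_rod = −rω cosθ/√(L²−r²sin²θ) = -1.1399 rad/s.
V_P = V_A + ω_rod × AP, with AP = 0.0754 m along the rod.
Components: V_Px = −rω sinθ − a·ω_rod·sinφ = -0.92771 m/s;  V_Py = rω cosθ + a·ω_rod·cosφ = +0.33646 m/s.
|V_P| = √(V_Px² + V_Py²) = 0.98684 m/s.

0.987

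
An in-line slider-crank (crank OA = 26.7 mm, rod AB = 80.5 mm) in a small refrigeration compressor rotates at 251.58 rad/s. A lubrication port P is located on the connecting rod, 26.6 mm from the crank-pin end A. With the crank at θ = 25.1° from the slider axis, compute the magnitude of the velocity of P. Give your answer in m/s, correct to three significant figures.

5.14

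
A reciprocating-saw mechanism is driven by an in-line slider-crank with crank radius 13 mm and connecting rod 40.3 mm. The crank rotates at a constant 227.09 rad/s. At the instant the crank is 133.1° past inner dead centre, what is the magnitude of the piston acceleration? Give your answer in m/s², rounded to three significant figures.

ω = 227.1 rad/s
x(θ) = r cosθ + √(L² − r² sin²θ); with ω constant, a = ω²·d²x/dθ².
d²x/dθ² = −r cosθ − r²(cos2θ)/√u − r⁴ sin²2θ/(4u^{3/2}),  u = L² − r² sin²θ = 0.00153399 m².
Substituting r = 0.013 m, L = 0.0403 m, θ = 133.1°: d²x/dθ² = +0.0090502 m.
a = ω²·d²x/dθ² = (227.1)²·(+0.0090502) = +466.72 m/s²;  |a| = 466.72 m/s².

467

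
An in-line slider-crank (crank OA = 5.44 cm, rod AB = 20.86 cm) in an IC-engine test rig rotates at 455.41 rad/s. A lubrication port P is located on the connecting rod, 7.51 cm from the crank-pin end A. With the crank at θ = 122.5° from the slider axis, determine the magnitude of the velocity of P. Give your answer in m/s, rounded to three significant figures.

21.6

ω = 455.4 rad/s.  Crank-pin speed |V_A| = rω = 24.774 m/s, perpendicular to OA.
Rod angle: sinφ = −(r/L) sinθ ⇒ φ = -12.706°; ω_rod = −rω cosθ/√(L²−r²sin²θ) = +65.414 rad/s.
V_P = V_A + ω_rod × AP, with AP = 0.0751 m along the rod.
Components: V_Px = −rω sinθ − a·ω_rod·sinφ = -19.814 m/s;  V_Py = rω cosθ + a·ω_rod·cosφ = -8.5189 m/s.
|V_P| = √(V_Px² + V_Py²) = 21.568 m/s.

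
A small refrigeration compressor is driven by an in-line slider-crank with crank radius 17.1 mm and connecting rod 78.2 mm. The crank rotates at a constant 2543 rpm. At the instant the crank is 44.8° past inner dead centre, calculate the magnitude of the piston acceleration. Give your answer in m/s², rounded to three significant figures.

866

ω = 2π·2543/60 = 266.3 rad/s
x(θ) = r cosθ + √(L² − r² sin²θ); with ω constant, a = ω²·d²x/dθ².
d²x/dθ² = −r cosθ − r²(cos2θ)/√u − r⁴ sin²2θ/(4u^{3/2}),  u = L² − r² sin²θ = 0.00597006 m².
Substituting r = 0.0171 m, L = 0.0782 m, θ = 44.8°: d²x/dθ² = -0.012206 m.
a = ω²·d²x/dθ² = (266.3)²·(-0.012206) = -865.64 m/s²;  |a| = 865.64 m/s².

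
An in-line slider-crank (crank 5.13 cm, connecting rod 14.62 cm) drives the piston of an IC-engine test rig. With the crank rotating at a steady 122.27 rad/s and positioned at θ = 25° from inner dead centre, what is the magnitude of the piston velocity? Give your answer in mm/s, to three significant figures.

3500

ω = 122.3 rad/s
For an in-line slider-crank, x = r cosθ + √(L² − r² sin²θ), so v = −rω sinθ·[1 + r cosθ/√(L² − r² sin²θ)].
With r = 0.0513 m, L = 0.1462 m, θ = 25°: √(L² − r² sin²θ) = 0.14458 m.
v = −0.0513·122.3·0.42262·[1 + 0.0513·0.90631/0.14458] = -3.5033 m/s.
|v| = 3.5033 m/s = 3503.3 mm/s.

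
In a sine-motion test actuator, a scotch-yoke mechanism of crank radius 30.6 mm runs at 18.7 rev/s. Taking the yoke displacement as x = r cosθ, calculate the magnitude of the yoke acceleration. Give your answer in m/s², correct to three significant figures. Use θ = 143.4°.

ω = 117.5 rad/s (from 18.7 rev/s).
x = r cosθ ⇒ ẍ = −rω² cosθ (ω constant).
|a| = rω²|cosθ| = 0.0306·(117.5)²·|cos 143.4°| = 339.14 m/s².

339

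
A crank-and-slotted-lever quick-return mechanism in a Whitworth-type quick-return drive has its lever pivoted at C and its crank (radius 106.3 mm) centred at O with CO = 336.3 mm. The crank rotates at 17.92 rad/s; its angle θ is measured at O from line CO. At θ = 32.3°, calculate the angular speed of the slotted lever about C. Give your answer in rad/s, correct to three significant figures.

ω = 17.92 rad/s
Crank pin A relative to C: A = (d + r cosθ, r sinθ); lever angle φ = atan2(r sinθ, d + r cosθ).
Differentiating tanφ: φ̇ = rω(d cosθ + r)/(d² + r² + 2dr cosθ).
d² + r² + 2dr cosθ = |CA|² = 0.184831 m²;  d cosθ + r = +0.39056 m.
|ω_lever| = |0.1063·17.92·+0.39056| / 0.184831 = 4.0252 rad/s.

4.03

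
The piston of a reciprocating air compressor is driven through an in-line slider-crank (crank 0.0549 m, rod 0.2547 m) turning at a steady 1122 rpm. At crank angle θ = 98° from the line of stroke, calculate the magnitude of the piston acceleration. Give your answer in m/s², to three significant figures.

ω = 2π·1122/60 = 117.5 rad/s
x(θ) = r cosθ + √(L² − r² sin²θ); with ω constant, a = ω²·d²x/dθ².
d²x/dθ² = −r cosθ − r²(cos2θ)/√u − r⁴ sin²2θ/(4u^{3/2}),  u = L² − r² sin²θ = 0.0619165 m².
Substituting r = 0.0549 m, L = 0.2547 m, θ = 98°: d²x/dθ² = +0.019273 m.
a = ω²·d²x/dθ² = (117.5)²·(+0.019273) = +266.07 m/s²;  |a| = 266.07 m/s².

266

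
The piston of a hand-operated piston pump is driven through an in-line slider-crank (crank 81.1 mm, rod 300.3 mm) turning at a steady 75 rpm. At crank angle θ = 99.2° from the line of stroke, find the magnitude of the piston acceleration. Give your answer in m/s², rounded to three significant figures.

ω = 2π·75/60 = 7.854 rad/s
x(θ) = r cosθ + √(L² − r² sin²θ); with ω constant, a = ω²·d²x/dθ².
d²x/dθ² = −r cosθ − r²(cos2θ)/√u − r⁴ sin²2θ/(4u^{3/2}),  u = L² − r² sin²θ = 0.083771 m².
Substituting r = 0.0811 m, L = 0.3003 m, θ = 99.2°: d²x/dθ² = +0.034485 m.
a = ω²·d²x/dθ² = (7.854)²·(+0.034485) = +2.1272 m/s²;  |a| = 2.1272 m/s².

2.13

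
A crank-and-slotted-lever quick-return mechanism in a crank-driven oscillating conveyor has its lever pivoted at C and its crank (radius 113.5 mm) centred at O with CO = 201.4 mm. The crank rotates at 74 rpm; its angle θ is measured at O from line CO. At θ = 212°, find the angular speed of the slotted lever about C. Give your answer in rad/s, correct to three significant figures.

3.43

ω = 7.749 rad/s (from 74 rpm).
Crank pin A relative to C: A = (d + r cosθ, r sinθ); lever angle φ = atan2(r sinθ, d + r cosθ).
Differentiating tanφ: φ̇ = rω(d cosθ + r)/(d² + r² + 2dr cosθ).
d² + r² + 2dr cosθ = |CA|² = 0.0146733 m²;  d cosθ + r = -0.057297 m.
|ω_lever| = |0.1135·7.749·-0.057297| / 0.0146733 = 3.4345 rad/s.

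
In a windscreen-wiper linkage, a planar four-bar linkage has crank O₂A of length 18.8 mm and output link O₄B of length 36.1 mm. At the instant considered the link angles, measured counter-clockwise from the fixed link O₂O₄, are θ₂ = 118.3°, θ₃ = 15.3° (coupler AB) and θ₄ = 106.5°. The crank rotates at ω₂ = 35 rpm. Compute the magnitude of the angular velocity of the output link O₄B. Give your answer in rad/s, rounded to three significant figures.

1.86

ω₂ = 3.665 rad/s (from 35 rpm).
Differentiating the loop-closure r₂e^{iθ₂}+r₃e^{iθ₃}=r₁+r₄e^{iθ₄} gives r₂ω₂e^{iθ₂}+r₃ω₃e^{iθ₃}=r₄ω₄e^{iθ₄}.
Eliminating the other unknown: ω₄ = r₂ω₂ sin(θ₂−θ₃) / [r₄ sin(θ₄−θ₃)].
Numerator sine = +0.97437; denominator sine = +0.99978.
Result = 0.0188·3.665·(+0.97437) / (0.0361·(+0.99978)) = +1.8602 rad/s; magnitude 1.8602 rad/s.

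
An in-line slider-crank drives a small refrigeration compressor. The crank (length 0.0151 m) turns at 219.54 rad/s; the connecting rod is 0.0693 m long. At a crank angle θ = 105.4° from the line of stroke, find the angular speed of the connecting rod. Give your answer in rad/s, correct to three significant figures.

13.0

ω = 219.5 rad/s
The rod makes angle φ with the slider axis where L sinφ = r sinθ; differentiating, L cosφ·φ̇ = r ω cosθ.
L cosφ = √(L² − r² sin²θ) = 0.067754 m.
|ω_rod| = r ω |cosθ| / √(L² − r² sin²θ) = 0.0151·219.5·0.26556/0.067754 = 12.993 rad/s.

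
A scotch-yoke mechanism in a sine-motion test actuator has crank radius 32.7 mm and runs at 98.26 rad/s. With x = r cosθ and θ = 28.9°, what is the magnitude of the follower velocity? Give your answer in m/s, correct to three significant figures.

1.55

ω = 98.26 rad/s
x = r cosθ ⇒ ẋ = −rω sinθ.
|v| = rω|sinθ| = 0.0327·98.26·|sin 28.9°| = 1.5528 m/s.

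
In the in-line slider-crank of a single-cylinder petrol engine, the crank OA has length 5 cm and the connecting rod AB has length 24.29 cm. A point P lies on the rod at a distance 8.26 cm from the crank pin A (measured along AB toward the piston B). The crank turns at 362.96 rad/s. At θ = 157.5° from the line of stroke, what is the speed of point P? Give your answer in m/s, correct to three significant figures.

ω = 363 rad/s.  Crank-pin speed |V_A| = rω = 18.148 m/s, perpendicular to OA.
Rod angle: sinφ = −(r/L) sinθ ⇒ φ = -4.518°; ω_rod = −rω cosθ/√(L²−r²sin²θ) = +69.242 rad/s.
V_P = V_A + ω_rod × AP, with AP = 0.0826 m along the rod.
Components: V_Px = −rω sinθ − a·ω_rod·sinφ = -6.4944 m/s;  V_Py = rω cosθ + a·ω_rod·cosφ = -11.065 m/s.
|V_P| = √(V_Px² + V_Py²) = 12.83 m/s.

12.8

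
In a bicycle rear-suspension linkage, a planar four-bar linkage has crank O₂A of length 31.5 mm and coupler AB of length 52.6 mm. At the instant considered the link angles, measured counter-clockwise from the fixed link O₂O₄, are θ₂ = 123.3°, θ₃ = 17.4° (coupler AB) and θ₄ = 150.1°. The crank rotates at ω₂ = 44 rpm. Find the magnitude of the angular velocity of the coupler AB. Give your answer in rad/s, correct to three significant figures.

1.69

ω₂ = 4.608 rad/s (from 44 rpm).
Differentiating the loop-closure r₂e^{iθ₂}+r₃e^{iθ₃}=r₁+r₄e^{iθ₄} gives r₂ω₂e^{iθ₂}+r₃ω₃e^{iθ₃}=r₄ω₄e^{iθ₄}.
Eliminating the other unknown: ω₃ = r₂ω₂ sin(θ₄−θ₂) / [r₃ sin(θ₃−θ₄)].
Numerator sine = +0.45088; denominator sine = -0.73491.
Result = 0.0315·4.608·(+0.45088) / (0.0526·(-0.73491)) = -1.6929 rad/s; magnitude 1.6929 rad/s.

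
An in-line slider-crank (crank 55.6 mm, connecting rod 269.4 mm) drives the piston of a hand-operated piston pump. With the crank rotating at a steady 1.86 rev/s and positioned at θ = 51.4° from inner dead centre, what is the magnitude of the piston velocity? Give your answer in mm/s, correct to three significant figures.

574

ω = 2π·1.86 = 11.69 rad/s
For an in-line slider-crank, x = r cosθ + √(L² − r² sin²θ), so v = −rω sinθ·[1 + r cosθ/√(L² − r² sin²θ)].
With r = 0.0556 m, L = 0.2694 m, θ = 51.4°: √(L² − r² sin²θ) = 0.26587 m.
v = −0.0556·11.69·0.78152·[1 + 0.0556·0.62388/0.26587] = -0.57407 m/s.
|v| = 0.57407 m/s = 574.07 mm/s.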